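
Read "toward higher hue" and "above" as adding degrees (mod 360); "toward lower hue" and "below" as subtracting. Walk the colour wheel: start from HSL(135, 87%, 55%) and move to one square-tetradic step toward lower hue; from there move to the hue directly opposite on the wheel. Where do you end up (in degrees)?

square ↓ −90°: 135 − 90 = 45°
complement +180°: 45 + 180 = 225°

225°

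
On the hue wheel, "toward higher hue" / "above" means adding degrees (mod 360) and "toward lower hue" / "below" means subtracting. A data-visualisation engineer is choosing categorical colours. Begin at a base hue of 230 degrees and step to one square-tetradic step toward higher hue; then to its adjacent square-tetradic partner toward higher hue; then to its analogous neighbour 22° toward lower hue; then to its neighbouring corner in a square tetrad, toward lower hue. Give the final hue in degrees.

298°

230 + 90 = 320°   (square ↑)
320 + 90 = 410 → 410 − 360 = 50°   (square ↑)
50 − 22 = 28°   (analog 22° ↓)
28 − 90 = -62 → -62 + 360 = 298°   (square ↓)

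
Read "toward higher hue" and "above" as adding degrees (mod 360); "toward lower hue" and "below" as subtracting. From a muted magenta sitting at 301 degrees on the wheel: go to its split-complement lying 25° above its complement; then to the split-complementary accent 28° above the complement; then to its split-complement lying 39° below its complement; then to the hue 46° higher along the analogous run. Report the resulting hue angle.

181°

+205° (split-comp 25° ↑): 301 + 205 = 506 → 506 − 360 = 146°
+208° (split-comp 28° ↑): 146 + 208 = 354°
+141° (split-comp 39° ↓): 354 + 141 = 495 → 495 − 360 = 135°
+46° (analog 46° ↑): 135 + 46 = 181°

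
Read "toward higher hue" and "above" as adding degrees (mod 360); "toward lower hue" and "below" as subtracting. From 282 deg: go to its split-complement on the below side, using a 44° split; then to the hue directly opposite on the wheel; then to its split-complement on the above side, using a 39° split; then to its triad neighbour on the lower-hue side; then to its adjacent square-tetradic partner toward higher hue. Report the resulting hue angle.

67°

282 + 136 = 418 → 418 − 360 = 58°   (split-comp 44° ↓)
58 + 180 = 238°   (complement)
238 + 219 = 457 → 457 − 360 = 97°   (split-comp 39° ↑)
97 − 120 = -23 → -23 + 360 = 337°   (triadic ↓)
337 + 90 = 427 → 427 − 360 = 67°   (square ↑)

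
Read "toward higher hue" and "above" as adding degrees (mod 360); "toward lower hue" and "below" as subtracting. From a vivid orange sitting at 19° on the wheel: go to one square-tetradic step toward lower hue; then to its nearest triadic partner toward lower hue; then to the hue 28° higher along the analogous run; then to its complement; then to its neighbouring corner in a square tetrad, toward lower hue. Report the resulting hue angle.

19 − 90 = -71 → -71 + 360 = 289°   (square ↓)
289 − 120 = 169°   (triadic ↓)
169 + 28 = 197°   (analog 28° ↑)
197 + 180 = 377 → 377 − 360 = 17°   (complement)
17 − 90 = -73 → -73 + 360 = 287°   (square ↓)

287°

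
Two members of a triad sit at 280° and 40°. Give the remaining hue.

160°

A triad spaces three hues 120° apart.
The full set is {40°, 160°, 280°}.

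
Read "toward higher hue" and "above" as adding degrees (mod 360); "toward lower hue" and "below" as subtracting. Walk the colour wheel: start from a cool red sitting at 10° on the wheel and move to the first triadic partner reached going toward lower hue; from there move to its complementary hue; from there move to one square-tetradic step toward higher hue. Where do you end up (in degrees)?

160°

triadic ↓ −120°: 10 − 120 = -110 → -110 + 360 = 250°
complement +180°: 250 + 180 = 430 → 430 − 360 = 70°
square ↑ +90°: 70 + 90 = 160°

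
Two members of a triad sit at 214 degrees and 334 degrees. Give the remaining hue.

94°

A triad spaces three hues 120° apart.
The full set is {94°, 214°, 334°}.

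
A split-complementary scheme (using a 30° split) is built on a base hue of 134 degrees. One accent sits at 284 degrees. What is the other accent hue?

Split-complementary hues sit 30° either side of the complement.
Complement of the base 134°: 134 + 180 = 314°
The given accent 284° is 30° one side of 314°; the other accent sits 30° the other side: 314 + 30 = 344°

344°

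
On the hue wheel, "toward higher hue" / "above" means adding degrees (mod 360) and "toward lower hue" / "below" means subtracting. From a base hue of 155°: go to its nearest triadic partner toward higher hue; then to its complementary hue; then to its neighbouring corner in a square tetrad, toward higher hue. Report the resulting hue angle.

185°

+120° (triadic ↑): 155 + 120 = 275°
+180° (complement): 275 + 180 = 455 → 455 − 360 = 95°
+90° (square ↑): 95 + 90 = 185°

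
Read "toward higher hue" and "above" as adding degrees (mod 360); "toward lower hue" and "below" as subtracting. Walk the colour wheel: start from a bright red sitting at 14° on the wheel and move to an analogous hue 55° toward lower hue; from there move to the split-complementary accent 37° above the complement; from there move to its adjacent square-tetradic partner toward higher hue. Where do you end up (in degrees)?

266°

analog 55° ↓ −55°: 14 − 55 = -41 → -41 + 360 = 319°
split-comp 37° ↑ +217°: 319 + 217 = 536 → 536 − 360 = 176°
square ↑ +90°: 176 + 90 = 266°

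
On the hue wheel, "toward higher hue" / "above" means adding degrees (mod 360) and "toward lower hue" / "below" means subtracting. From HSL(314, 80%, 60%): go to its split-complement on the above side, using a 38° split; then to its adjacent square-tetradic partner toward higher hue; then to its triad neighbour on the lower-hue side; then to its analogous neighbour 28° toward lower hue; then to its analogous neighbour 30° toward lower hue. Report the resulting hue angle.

84°

314 + 218 = 532 → 532 − 360 = 172°   (split-comp 38° ↑)
172 + 90 = 262°   (square ↑)
262 − 120 = 142°   (triadic ↓)
142 − 28 = 114°   (analog 28° ↓)
114 − 30 = 84°   (analog 30° ↓)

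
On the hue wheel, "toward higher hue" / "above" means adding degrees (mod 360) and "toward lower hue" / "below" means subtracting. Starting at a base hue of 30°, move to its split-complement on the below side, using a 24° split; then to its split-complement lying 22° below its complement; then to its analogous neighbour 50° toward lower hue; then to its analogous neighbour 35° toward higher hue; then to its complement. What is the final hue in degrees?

30 + 156 = 186°   (split-comp 24° ↓)
186 + 158 = 344°   (split-comp 22° ↓)
344 − 50 = 294°   (analog 50° ↓)
294 + 35 = 329°   (analog 35° ↑)
329 + 180 = 509 → 509 − 360 = 149°   (complement)

149°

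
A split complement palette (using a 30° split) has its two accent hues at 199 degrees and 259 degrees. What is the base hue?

The accents sit 30° either side of the complement, so the complement is their short-arc midpoint on the wheel.
Short-arc midpoint of 199° and 259°: 229°.
Base is 180° from the complement: 229 − 180 = 49°

49°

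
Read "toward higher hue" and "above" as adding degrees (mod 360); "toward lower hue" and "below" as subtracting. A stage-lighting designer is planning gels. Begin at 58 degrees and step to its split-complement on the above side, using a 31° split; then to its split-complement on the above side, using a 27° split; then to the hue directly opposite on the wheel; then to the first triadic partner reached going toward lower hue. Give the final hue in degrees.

+211° (split-comp 31° ↑): 58 + 211 = 269°
+207° (split-comp 27° ↑): 269 + 207 = 476 → 476 − 360 = 116°
+180° (complement): 116 + 180 = 296°
−120° (triadic ↓): 296 − 120 = 176°

176°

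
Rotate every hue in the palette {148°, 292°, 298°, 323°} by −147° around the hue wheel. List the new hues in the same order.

1°, 145°, 151°, 176°

148 − 147 = 1°
292 − 147 = 145°
298 − 147 = 151°
323 − 147 = 176°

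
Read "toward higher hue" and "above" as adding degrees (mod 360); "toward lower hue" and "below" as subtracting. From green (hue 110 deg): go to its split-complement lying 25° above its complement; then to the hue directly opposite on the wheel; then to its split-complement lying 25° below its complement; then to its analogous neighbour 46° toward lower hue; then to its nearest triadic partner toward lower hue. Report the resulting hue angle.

124°

split-comp 25° ↑ +205°: 110 + 205 = 315°
complement +180°: 315 + 180 = 495 → 495 − 360 = 135°
split-comp 25° ↓ +155°: 135 + 155 = 290°
analog 46° ↓ −46°: 290 − 46 = 244°
triadic ↓ −120°: 244 − 120 = 124°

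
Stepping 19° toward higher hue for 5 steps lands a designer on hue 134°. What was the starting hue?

39°

5 steps of 19° (toward higher hue) give a net shift of +95°.
Start = end − shift: 134 − 95 = 39°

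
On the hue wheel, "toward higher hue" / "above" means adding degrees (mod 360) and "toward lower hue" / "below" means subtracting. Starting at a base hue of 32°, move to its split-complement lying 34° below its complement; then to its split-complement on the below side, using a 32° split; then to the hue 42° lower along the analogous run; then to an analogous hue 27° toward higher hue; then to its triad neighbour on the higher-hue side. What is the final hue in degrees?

71°

32 + 146 = 178°   (split-comp 34° ↓)
178 + 148 = 326°   (split-comp 32° ↓)
326 − 42 = 284°   (analog 42° ↓)
284 + 27 = 311°   (analog 27° ↑)
311 + 120 = 431 → 431 − 360 = 71°   (triadic ↑)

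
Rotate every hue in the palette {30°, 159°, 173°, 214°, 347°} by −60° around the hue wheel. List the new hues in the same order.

30 − 60 = -30 → -30 + 360 = 330°
159 − 60 = 99°
173 − 60 = 113°
214 − 60 = 154°
347 − 60 = 287°

330°, 99°, 113°, 154°, 287°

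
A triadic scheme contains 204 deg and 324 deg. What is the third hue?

84°

A triad spaces three hues 120° apart.
The full set is {84°, 204°, 324°}.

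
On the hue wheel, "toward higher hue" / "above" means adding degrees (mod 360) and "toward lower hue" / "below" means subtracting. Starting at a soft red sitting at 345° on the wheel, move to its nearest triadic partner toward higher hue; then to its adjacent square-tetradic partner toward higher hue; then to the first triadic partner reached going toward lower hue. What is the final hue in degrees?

75°

+120° (triadic ↑): 345 + 120 = 465 → 465 − 360 = 105°
+90° (square ↑): 105 + 90 = 195°
−120° (triadic ↓): 195 − 120 = 75°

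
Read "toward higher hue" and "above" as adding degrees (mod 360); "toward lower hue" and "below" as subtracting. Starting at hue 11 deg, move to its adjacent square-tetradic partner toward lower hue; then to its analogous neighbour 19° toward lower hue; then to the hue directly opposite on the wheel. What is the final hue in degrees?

82°

square ↓ −90°: 11 − 90 = -79 → -79 + 360 = 281°
analog 19° ↓ −19°: 281 − 19 = 262°
complement +180°: 262 + 180 = 442 → 442 − 360 = 82°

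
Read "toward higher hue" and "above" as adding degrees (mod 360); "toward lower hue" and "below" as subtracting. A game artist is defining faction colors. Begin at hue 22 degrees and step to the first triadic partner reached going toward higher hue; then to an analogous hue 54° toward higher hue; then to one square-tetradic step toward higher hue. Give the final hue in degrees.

286°

22 + 120 = 142°   (triadic ↑)
142 + 54 = 196°   (analog 54° ↑)
196 + 90 = 286°   (square ↑)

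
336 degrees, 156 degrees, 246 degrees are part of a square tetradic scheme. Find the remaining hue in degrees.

A square tetradic scheme places four hues every 90°.
The full set through 156° is {66°, 156°, 246°, 336°}.
Given {156°, 246°, 336°}, the missing hue is 66°.

66°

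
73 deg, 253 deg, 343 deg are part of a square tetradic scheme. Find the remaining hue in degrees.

163°

A square tetradic scheme places four hues every 90°.
The full set through 73° is {73°, 163°, 253°, 343°}.
Given {73°, 253°, 343°}, the missing hue is 163°.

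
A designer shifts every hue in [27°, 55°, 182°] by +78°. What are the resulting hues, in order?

105°, 133°, 260°

27 + 78 = 105°
55 + 78 = 133°
182 + 78 = 260°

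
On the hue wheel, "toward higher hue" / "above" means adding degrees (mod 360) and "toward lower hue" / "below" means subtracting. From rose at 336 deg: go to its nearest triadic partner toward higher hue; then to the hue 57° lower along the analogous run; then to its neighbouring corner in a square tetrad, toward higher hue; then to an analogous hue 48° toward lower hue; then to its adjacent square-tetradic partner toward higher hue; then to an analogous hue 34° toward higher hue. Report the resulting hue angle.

triadic ↑ +120°: 336 + 120 = 456 → 456 − 360 = 96°
analog 57° ↓ −57°: 96 − 57 = 39°
square ↑ +90°: 39 + 90 = 129°
analog 48° ↓ −48°: 129 − 48 = 81°
square ↑ +90°: 81 + 90 = 171°
analog 34° ↑ +34°: 171 + 34 = 205°

205°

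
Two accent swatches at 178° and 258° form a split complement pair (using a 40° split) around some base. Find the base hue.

The accents sit 40° either side of the complement, so the complement is their short-arc midpoint on the wheel.
Short-arc midpoint of 178° and 258°: 218°.
Base is 180° from the complement: 218 − 180 = 38°

38°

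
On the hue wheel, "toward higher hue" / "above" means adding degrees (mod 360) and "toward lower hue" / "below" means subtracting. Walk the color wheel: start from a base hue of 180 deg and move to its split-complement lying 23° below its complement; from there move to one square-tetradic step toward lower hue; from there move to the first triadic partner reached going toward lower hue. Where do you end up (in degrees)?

180 + 157 = 337°   (split-comp 23° ↓)
337 − 90 = 247°   (square ↓)
247 − 120 = 127°   (triadic ↓)

127°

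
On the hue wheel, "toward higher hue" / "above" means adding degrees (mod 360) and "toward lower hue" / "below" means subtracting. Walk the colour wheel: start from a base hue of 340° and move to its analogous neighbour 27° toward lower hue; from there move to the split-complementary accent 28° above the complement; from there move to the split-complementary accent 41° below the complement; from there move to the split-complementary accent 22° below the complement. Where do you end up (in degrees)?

analog 27° ↓ −27°: 340 − 27 = 313°
split-comp 28° ↑ +208°: 313 + 208 = 521 → 521 − 360 = 161°
split-comp 41° ↓ +139°: 161 + 139 = 300°
split-comp 22° ↓ +158°: 300 + 158 = 458 → 458 − 360 = 98°

98°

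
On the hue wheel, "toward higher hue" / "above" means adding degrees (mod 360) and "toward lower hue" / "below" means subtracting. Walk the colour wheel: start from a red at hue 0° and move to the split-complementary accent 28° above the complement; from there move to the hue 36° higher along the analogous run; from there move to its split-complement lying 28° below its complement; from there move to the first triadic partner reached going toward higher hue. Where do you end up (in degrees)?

156°

0 + 208 = 208°   (split-comp 28° ↑)
208 + 36 = 244°   (analog 36° ↑)
244 + 152 = 396 → 396 − 360 = 36°   (split-comp 28° ↓)
36 + 120 = 156°   (triadic ↑)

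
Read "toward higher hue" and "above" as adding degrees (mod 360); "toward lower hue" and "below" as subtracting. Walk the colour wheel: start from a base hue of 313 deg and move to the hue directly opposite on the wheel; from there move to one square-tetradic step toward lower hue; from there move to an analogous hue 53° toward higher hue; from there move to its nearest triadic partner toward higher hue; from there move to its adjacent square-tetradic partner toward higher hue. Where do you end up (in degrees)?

306°

313 + 180 = 493 → 493 − 360 = 133°   (complement)
133 − 90 = 43°   (square ↓)
43 + 53 = 96°   (analog 53° ↑)
96 + 120 = 216°   (triadic ↑)
216 + 90 = 306°   (square ↑)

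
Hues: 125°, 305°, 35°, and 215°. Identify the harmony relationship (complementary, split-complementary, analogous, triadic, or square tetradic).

Sort the hues: 35°, 125°, 215°, 305°.
Successive gaps around the wheel: 90°, 90°, 90°, 90°.
Four hues every 90° form a square tetradic scheme.

square tetradic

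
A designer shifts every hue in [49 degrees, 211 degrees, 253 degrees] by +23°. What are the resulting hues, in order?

49 + 23 = 72°
211 + 23 = 234°
253 + 23 = 276°

72°, 234°, 276°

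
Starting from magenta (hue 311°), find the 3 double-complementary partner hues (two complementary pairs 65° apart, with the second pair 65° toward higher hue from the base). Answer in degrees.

A rectangular tetradic uses two complementary pairs 65° apart: offsets 0°, 65°, 180°, 245°.
311 + 65 = 376 → 376 − 360 = 16°
311 + 180 = 491 → 491 − 360 = 131°
311 + 245 = 556 → 556 − 360 = 196°

16°, 131°, 196°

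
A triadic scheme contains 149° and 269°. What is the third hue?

A triad spaces three hues 120° apart.
The full set is {29°, 149°, 269°}.

29°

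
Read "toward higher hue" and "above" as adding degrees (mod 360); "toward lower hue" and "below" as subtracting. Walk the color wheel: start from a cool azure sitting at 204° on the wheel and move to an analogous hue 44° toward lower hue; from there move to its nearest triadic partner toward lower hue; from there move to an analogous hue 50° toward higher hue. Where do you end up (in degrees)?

90°

204 − 44 = 160°   (analog 44° ↓)
160 − 120 = 40°   (triadic ↓)
40 + 50 = 90°   (analog 50° ↑)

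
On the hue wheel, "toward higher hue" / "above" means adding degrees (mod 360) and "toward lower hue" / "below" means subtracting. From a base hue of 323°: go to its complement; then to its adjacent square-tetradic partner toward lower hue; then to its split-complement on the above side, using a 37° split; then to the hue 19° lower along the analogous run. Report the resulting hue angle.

251°

323 + 180 = 503 → 503 − 360 = 143°   (complement)
143 − 90 = 53°   (square ↓)
53 + 217 = 270°   (split-comp 37° ↑)
270 − 19 = 251°   (analog 19° ↓)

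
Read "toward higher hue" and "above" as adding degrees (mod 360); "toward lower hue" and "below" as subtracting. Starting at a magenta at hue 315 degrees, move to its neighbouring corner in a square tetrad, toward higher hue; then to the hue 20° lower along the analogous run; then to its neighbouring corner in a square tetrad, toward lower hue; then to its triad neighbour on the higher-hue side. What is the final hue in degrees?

+90° (square ↑): 315 + 90 = 405 → 405 − 360 = 45°
−20° (analog 20° ↓): 45 − 20 = 25°
−90° (square ↓): 25 − 90 = -65 → -65 + 360 = 295°
+120° (triadic ↑): 295 + 120 = 415 → 415 − 360 = 55°

55°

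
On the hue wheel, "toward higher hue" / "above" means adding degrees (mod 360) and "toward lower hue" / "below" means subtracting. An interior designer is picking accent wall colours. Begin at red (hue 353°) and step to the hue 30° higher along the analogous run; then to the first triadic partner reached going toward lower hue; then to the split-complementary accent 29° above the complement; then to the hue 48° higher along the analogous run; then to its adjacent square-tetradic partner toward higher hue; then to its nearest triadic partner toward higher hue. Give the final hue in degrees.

10°

+30° (analog 30° ↑): 353 + 30 = 383 → 383 − 360 = 23°
−120° (triadic ↓): 23 − 120 = -97 → -97 + 360 = 263°
+209° (split-comp 29° ↑): 263 + 209 = 472 → 472 − 360 = 112°
+48° (analog 48° ↑): 112 + 48 = 160°
+90° (square ↑): 160 + 90 = 250°
+120° (triadic ↑): 250 + 120 = 370 → 370 − 360 = 10°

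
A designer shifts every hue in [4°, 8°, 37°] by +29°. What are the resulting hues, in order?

33°, 37°, 66°

4 + 29 = 33°
8 + 29 = 37°
37 + 29 = 66°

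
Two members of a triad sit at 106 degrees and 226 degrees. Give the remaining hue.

A triad spaces three hues 120° apart.
The full set is {106°, 226°, 346°}.

346°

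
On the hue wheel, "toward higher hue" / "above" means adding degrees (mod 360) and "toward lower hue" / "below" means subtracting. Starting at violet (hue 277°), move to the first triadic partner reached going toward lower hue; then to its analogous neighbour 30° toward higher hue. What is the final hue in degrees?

187°

triadic ↓ −120°: 277 − 120 = 157°
analog 30° ↑ +30°: 157 + 30 = 187°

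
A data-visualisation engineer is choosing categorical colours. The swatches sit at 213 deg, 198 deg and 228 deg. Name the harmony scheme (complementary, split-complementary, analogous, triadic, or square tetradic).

analogous

Sort the hues: 198°, 213°, 228°.
Successive gaps around the wheel: 15°, 15°, 330°.
A run of hues at equal small steps (15°) with one large closing gap is an analogous group.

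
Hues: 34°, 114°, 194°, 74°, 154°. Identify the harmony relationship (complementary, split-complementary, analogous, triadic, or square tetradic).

Sort the hues: 34°, 74°, 114°, 154°, 194°.
Successive gaps around the wheel: 40°, 40°, 40°, 40°, 200°.
A run of hues at equal small steps (40°) with one large closing gap is an analogous group.

analogous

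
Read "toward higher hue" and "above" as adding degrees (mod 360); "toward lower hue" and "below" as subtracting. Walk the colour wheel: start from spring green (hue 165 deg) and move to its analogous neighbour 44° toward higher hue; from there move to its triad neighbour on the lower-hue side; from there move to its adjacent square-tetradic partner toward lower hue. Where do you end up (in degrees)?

+44° (analog 44° ↑): 165 + 44 = 209°
−120° (triadic ↓): 209 − 120 = 89°
−90° (square ↓): 89 − 90 = -1 → -1 + 360 = 359°

359°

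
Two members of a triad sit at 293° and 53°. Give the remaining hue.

A triad spaces three hues 120° apart.
The full set is {53°, 173°, 293°}.

173°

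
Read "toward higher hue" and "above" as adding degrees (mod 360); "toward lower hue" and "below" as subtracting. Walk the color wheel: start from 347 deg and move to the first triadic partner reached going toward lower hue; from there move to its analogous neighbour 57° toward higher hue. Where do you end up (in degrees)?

284°

347 − 120 = 227°   (triadic ↓)
227 + 57 = 284°   (analog 57° ↑)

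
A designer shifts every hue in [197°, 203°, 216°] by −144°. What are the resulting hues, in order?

197 − 144 = 53°
203 − 144 = 59°
216 − 144 = 72°

53°, 59°, 72°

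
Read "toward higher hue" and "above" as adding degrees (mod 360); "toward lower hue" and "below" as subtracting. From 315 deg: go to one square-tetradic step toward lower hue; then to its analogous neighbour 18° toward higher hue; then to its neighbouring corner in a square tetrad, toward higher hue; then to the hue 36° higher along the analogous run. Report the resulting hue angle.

−90° (square ↓): 315 − 90 = 225°
+18° (analog 18° ↑): 225 + 18 = 243°
+90° (square ↑): 243 + 90 = 333°
+36° (analog 36° ↑): 333 + 36 = 369 → 369 − 360 = 9°

9°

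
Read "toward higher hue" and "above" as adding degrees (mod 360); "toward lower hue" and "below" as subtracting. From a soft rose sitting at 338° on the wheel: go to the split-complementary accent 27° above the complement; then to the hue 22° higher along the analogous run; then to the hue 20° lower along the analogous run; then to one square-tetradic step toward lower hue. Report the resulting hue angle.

split-comp 27° ↑ +207°: 338 + 207 = 545 → 545 − 360 = 185°
analog 22° ↑ +22°: 185 + 22 = 207°
analog 20° ↓ −20°: 207 − 20 = 187°
square ↓ −90°: 187 − 90 = 97°

97°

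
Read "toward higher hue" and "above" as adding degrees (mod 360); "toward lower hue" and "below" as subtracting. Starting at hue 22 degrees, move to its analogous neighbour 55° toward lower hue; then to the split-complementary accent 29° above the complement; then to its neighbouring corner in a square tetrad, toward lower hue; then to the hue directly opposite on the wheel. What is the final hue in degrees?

266°

analog 55° ↓ −55°: 22 − 55 = -33 → -33 + 360 = 327°
split-comp 29° ↑ +209°: 327 + 209 = 536 → 536 − 360 = 176°
square ↓ −90°: 176 − 90 = 86°
complement +180°: 86 + 180 = 266°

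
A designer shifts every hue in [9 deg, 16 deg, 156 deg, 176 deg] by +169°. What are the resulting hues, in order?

9 + 169 = 178°
16 + 169 = 185°
156 + 169 = 325°
176 + 169 = 345°

178°, 185°, 325°, 345°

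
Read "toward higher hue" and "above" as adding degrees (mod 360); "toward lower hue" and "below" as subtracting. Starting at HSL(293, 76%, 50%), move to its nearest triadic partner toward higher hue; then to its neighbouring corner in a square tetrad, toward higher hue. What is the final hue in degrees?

143°

triadic ↑ +120°: 293 + 120 = 413 → 413 − 360 = 53°
square ↑ +90°: 53 + 90 = 143°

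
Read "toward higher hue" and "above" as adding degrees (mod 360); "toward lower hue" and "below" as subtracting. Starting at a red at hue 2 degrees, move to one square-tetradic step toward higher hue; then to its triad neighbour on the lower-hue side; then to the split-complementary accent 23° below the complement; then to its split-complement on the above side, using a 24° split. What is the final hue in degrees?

2 + 90 = 92°   (square ↑)
92 − 120 = -28 → -28 + 360 = 332°   (triadic ↓)
332 + 157 = 489 → 489 − 360 = 129°   (split-comp 23° ↓)
129 + 204 = 333°   (split-comp 24° ↑)

333°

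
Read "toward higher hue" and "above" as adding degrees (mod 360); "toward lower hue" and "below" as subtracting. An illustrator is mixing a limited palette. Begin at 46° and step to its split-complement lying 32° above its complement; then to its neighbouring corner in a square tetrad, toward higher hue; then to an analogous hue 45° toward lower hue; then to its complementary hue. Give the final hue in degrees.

123°

split-comp 32° ↑ +212°: 46 + 212 = 258°
square ↑ +90°: 258 + 90 = 348°
analog 45° ↓ −45°: 348 − 45 = 303°
complement +180°: 303 + 180 = 483 → 483 − 360 = 123°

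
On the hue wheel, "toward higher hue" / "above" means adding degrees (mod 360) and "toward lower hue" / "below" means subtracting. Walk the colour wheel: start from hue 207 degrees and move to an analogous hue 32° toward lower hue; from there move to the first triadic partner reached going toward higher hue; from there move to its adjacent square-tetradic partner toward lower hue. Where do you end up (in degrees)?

−32° (analog 32° ↓): 207 − 32 = 175°
+120° (triadic ↑): 175 + 120 = 295°
−90° (square ↓): 295 − 90 = 205°

205°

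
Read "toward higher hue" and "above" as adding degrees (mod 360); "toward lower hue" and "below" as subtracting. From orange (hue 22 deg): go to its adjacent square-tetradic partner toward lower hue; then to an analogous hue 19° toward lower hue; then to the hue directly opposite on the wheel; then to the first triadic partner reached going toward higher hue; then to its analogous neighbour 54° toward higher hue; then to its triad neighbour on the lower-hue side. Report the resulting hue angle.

−90° (square ↓): 22 − 90 = -68 → -68 + 360 = 292°
−19° (analog 19° ↓): 292 − 19 = 273°
+180° (complement): 273 + 180 = 453 → 453 − 360 = 93°
+120° (triadic ↑): 93 + 120 = 213°
+54° (analog 54° ↑): 213 + 54 = 267°
−120° (triadic ↓): 267 − 120 = 147°

147°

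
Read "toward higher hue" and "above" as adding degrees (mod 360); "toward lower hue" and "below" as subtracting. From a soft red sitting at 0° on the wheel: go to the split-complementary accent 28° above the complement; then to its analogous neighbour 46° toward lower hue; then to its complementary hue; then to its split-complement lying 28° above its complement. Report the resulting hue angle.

190°

+208° (split-comp 28° ↑): 0 + 208 = 208°
−46° (analog 46° ↓): 208 − 46 = 162°
+180° (complement): 162 + 180 = 342°
+208° (split-comp 28° ↑): 342 + 208 = 550 → 550 − 360 = 190°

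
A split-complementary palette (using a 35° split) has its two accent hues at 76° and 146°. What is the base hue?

291°

The accents sit 35° either side of the complement, so the complement is their short-arc midpoint on the wheel.
Short-arc midpoint of 76° and 146°: 111°.
Base is 180° from the complement: 111 − 180 = -69 → -69 + 360 = 291°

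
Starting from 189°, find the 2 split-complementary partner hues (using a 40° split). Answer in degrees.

329° and 49°

Split-complementary hues sit 40° either side of the complement.
Complement of 189°: 189 + 180 = 369 → 369 − 360 = 9°
9 − 40 = -31 → -31 + 360 = 329°
9 + 40 = 49°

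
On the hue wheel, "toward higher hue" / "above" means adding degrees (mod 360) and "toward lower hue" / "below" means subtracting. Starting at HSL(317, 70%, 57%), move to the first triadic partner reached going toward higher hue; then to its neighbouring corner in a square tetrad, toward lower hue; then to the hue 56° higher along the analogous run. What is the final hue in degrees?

43°

triadic ↑ +120°: 317 + 120 = 437 → 437 − 360 = 77°
square ↓ −90°: 77 − 90 = -13 → -13 + 360 = 347°
analog 56° ↑ +56°: 347 + 56 = 403 → 403 − 360 = 43°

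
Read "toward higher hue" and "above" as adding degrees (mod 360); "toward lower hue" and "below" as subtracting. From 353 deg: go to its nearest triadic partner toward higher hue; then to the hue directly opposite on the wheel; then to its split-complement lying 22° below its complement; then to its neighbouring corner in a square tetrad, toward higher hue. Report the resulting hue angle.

181°

353 + 120 = 473 → 473 − 360 = 113°   (triadic ↑)
113 + 180 = 293°   (complement)
293 + 158 = 451 → 451 − 360 = 91°   (split-comp 22° ↓)
91 + 90 = 181°   (square ↑)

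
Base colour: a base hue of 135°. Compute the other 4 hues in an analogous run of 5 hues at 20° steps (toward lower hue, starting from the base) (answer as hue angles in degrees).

Analogous hues sit every 20° along the wheel.
135 − 20 = 115°
135 − 40 = 95°
135 − 60 = 75°
135 − 80 = 55°

115°, 95°, 75°, 55°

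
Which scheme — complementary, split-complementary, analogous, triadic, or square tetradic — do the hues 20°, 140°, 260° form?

Sort the hues: 20°, 140°, 260°.
Successive gaps around the wheel: 120°, 120°, 120°.
Three hues equally spaced 120° apart form a triad.

triadic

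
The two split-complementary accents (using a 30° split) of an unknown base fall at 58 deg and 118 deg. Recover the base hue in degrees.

268°

The accents sit 30° either side of the complement, so the complement is their short-arc midpoint on the wheel.
Short-arc midpoint of 58° and 118°: 88°.
Base is 180° from the complement: 88 − 180 = -92 → -92 + 360 = 268°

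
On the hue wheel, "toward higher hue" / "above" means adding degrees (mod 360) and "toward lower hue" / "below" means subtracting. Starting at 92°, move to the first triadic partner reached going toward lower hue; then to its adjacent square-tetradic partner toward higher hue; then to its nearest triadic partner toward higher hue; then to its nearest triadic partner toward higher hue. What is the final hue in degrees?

302°

−120° (triadic ↓): 92 − 120 = -28 → -28 + 360 = 332°
+90° (square ↑): 332 + 90 = 422 → 422 − 360 = 62°
+120° (triadic ↑): 62 + 120 = 182°
+120° (triadic ↑): 182 + 120 = 302°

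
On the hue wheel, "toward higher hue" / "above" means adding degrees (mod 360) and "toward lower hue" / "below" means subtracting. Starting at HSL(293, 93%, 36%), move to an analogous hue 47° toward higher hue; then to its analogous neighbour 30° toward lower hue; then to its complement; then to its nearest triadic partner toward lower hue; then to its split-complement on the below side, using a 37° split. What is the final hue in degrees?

153°

+47° (analog 47° ↑): 293 + 47 = 340°
−30° (analog 30° ↓): 340 − 30 = 310°
+180° (complement): 310 + 180 = 490 → 490 − 360 = 130°
−120° (triadic ↓): 130 − 120 = 10°
+143° (split-comp 37° ↓): 10 + 143 = 153°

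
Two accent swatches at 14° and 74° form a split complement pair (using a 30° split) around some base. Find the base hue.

224°

The accents sit 30° either side of the complement, so the complement is their short-arc midpoint on the wheel.
Short-arc midpoint of 14° and 74°: 44°.
Base is 180° from the complement: 44 − 180 = -136 → -136 + 360 = 224°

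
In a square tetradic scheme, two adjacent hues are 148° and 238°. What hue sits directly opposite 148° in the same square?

A square tetradic scheme places four hues 90° apart; opposite corners are 180° apart.
148 + 180 = 328°

328°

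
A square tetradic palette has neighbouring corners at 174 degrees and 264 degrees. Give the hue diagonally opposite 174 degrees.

354°

A square tetradic scheme places four hues 90° apart; opposite corners are 180° apart.
174 + 180 = 354°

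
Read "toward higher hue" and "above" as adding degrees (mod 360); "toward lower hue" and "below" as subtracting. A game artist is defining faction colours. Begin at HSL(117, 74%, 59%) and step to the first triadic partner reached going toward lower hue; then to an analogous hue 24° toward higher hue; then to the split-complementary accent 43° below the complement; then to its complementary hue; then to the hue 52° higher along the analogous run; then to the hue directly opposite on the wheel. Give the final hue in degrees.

210°

triadic ↓ −120°: 117 − 120 = -3 → -3 + 360 = 357°
analog 24° ↑ +24°: 357 + 24 = 381 → 381 − 360 = 21°
split-comp 43° ↓ +137°: 21 + 137 = 158°
complement +180°: 158 + 180 = 338°
analog 52° ↑ +52°: 338 + 52 = 390 → 390 − 360 = 30°
complement +180°: 30 + 180 = 210°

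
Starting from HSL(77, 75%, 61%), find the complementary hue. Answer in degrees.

The complement sits 180° across the wheel.
77 + 180 = 257°

257°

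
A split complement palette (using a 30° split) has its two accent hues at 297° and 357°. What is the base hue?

147°

The accents sit 30° either side of the complement, so the complement is their short-arc midpoint on the wheel.
Short-arc midpoint of 297° and 357°: 327°.
Base is 180° from the complement: 327 − 180 = 147°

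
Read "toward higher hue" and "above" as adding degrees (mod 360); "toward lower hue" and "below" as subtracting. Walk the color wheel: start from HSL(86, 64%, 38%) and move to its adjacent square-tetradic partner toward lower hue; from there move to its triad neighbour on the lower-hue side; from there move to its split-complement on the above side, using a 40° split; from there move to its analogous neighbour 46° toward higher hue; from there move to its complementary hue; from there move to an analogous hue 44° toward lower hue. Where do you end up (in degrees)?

278°

−90° (square ↓): 86 − 90 = -4 → -4 + 360 = 356°
−120° (triadic ↓): 356 − 120 = 236°
+220° (split-comp 40° ↑): 236 + 220 = 456 → 456 − 360 = 96°
+46° (analog 46° ↑): 96 + 46 = 142°
+180° (complement): 142 + 180 = 322°
−44° (analog 44° ↓): 322 − 44 = 278°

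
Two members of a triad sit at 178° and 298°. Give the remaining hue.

A triad spaces three hues 120° apart.
The full set is {58°, 178°, 298°}.

58°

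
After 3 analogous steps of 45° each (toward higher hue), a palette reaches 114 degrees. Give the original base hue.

339°

3 steps of 45° (toward higher hue) give a net shift of +135°.
Start = end − shift: 114 − 135 = -21 → -21 + 360 = 339°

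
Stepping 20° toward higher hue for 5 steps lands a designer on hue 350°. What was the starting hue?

250°

5 steps of 20° (toward higher hue) give a net shift of +100°.
Start = end − shift: 350 − 100 = 250°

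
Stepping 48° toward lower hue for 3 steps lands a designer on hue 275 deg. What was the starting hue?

3 steps of 48° (toward lower hue) give a net shift of −144°.
Start = end − shift: 275 + 144 = 419 → 419 − 360 = 59°

59°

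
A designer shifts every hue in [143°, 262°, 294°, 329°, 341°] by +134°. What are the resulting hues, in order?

277°, 36°, 68°, 103°, 115°

143 + 134 = 277°
262 + 134 = 396 → 396 − 360 = 36°
294 + 134 = 428 → 428 − 360 = 68°
329 + 134 = 463 → 463 − 360 = 103°
341 + 134 = 475 → 475 − 360 = 115°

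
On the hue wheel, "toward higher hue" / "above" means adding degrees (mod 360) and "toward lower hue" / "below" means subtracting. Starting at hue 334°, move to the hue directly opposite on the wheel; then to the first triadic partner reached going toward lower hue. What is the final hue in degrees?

334 + 180 = 514 → 514 − 360 = 154°   (complement)
154 − 120 = 34°   (triadic ↓)

34°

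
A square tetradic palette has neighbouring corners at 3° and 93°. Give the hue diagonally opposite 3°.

A square tetradic scheme places four hues 90° apart; opposite corners are 180° apart.
3 + 180 = 183°

183°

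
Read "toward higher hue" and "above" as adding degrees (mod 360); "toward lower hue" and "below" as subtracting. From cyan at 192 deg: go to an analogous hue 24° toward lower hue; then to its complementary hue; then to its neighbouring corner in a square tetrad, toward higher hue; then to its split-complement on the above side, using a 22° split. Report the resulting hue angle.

−24° (analog 24° ↓): 192 − 24 = 168°
+180° (complement): 168 + 180 = 348°
+90° (square ↑): 348 + 90 = 438 → 438 − 360 = 78°
+202° (split-comp 22° ↑): 78 + 202 = 280°

280°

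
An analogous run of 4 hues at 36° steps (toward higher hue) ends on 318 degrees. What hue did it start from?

210°

3 steps of 36° (toward higher hue) give a net shift of +108°.
Start = end − shift: 318 − 108 = 210°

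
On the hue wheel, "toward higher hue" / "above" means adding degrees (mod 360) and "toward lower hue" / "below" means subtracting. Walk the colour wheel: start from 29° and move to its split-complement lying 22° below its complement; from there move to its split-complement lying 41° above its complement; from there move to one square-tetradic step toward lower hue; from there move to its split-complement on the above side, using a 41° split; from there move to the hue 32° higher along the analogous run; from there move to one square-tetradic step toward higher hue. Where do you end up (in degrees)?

29 + 158 = 187°   (split-comp 22° ↓)
187 + 221 = 408 → 408 − 360 = 48°   (split-comp 41° ↑)
48 − 90 = -42 → -42 + 360 = 318°   (square ↓)
318 + 221 = 539 → 539 − 360 = 179°   (split-comp 41° ↑)
179 + 32 = 211°   (analog 32° ↑)
211 + 90 = 301°   (square ↑)

301°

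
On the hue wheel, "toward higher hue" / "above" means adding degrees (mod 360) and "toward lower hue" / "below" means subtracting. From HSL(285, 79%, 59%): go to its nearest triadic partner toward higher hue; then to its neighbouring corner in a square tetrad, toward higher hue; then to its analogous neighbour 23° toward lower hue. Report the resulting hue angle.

+120° (triadic ↑): 285 + 120 = 405 → 405 − 360 = 45°
+90° (square ↑): 45 + 90 = 135°
−23° (analog 23° ↓): 135 − 23 = 112°

112°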